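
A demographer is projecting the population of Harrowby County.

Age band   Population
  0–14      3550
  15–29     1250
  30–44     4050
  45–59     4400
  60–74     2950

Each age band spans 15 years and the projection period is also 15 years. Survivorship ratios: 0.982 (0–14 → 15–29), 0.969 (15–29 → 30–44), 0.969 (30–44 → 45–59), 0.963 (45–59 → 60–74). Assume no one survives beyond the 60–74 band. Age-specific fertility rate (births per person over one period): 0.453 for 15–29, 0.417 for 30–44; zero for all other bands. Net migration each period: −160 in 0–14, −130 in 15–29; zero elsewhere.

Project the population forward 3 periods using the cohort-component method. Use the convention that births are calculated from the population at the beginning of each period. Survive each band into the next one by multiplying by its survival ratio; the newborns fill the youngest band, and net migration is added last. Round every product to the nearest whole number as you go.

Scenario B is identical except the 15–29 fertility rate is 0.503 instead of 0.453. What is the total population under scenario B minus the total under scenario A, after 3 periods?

Period 1.
Births: 1250 × 0.453 = 566 ; 4050 × 0.417 = 1689 — total 2255
15–29: 3550 × 0.982 = 3486
30–44: 1250 × 0.969 = 1211
45–59: 4050 × 0.969 = 3924
60–74: 4400 × 0.963 = 4237
Net migration: 0–14 − 160 → 2095; 15–29 − 130 → 3356
Population now: 0–14=2095, 15–29=3356, 30–44=1211, 45–59=3924, 60–74=4237
Period 2.
Births: 3356 × 0.453 = 1520 ; 1211 × 0.417 = 505 — total 2025
15–29: 2095 × 0.982 = 2057
30–44: 3356 × 0.969 = 3252
45–59: 1211 × 0.969 = 1173
60–74: 3924 × 0.963 = 3779
Net migration: 0–14 − 160 → 1865; 15–29 − 130 → 1927
Population now: 0–14=1865, 15–29=1927, 30–44=3252, 45–59=1173, 60–74=3779
Period 3.
Births: 1927 × 0.453 = 873 ; 3252 × 0.417 = 1356 — total 2229
15–29: 1865 × 0.982 = 1831
30–44: 1927 × 0.969 = 1867
45–59: 3252 × 0.969 = 3151
60–74: 1173 × 0.963 = 1130
Net migration: 0–14 − 160 → 2069; 15–29 − 130 → 1701
Population now: 0–14=2069, 15–29=1701, 30–44=1867, 45–59=3151, 60–74=1130
Scenario A total after 3 periods: 9918
Scenario B projection —
Period 1.
Births: 1250 × 0.503 = 629 ; 4050 × 0.417 = 1689 — total 2318
15–29: 3550 × 0.982 = 3486
30–44: 1250 × 0.969 = 1211
45–59: 4050 × 0.969 = 3924
60–74: 4400 × 0.963 = 4237
Net migration: 0–14 − 160 → 2158; 15–29 − 130 → 3356
Population now: 0–14=2158, 15–29=3356, 30–44=1211, 45–59=3924, 60–74=4237
Period 2.
Births: 3356 × 0.503 = 1688 ; 1211 × 0.417 = 505 — total 2193
15–29: 2158 × 0.982 = 2119
30–44: 3356 × 0.969 = 3252
45–59: 1211 × 0.969 = 1173
60–74: 3924 × 0.963 = 3779
Net migration: 0–14 − 160 → 2033; 15–29 − 130 → 1989
Population now: 0–14=2033, 15–29=1989, 30–44=3252, 45–59=1173, 60–74=3779
Period 3.
Births: 1989 × 0.503 = 1000 ; 3252 × 0.417 = 1356 — total 2356
15–29: 2033 × 0.982 = 1996
30–44: 1989 × 0.969 = 1927
45–59: 3252 × 0.969 = 3151
60–74: 1173 × 0.963 = 1130
Net migration: 0–14 − 160 → 2196; 15–29 − 130 → 1866
Population now: 0–14=2196, 15–29=1866, 30–44=1927, 45–59=3151, 60–74=1130
Scenario B total after 3 periods: 10270
Difference B − A = 10270 − 9918 = 352

352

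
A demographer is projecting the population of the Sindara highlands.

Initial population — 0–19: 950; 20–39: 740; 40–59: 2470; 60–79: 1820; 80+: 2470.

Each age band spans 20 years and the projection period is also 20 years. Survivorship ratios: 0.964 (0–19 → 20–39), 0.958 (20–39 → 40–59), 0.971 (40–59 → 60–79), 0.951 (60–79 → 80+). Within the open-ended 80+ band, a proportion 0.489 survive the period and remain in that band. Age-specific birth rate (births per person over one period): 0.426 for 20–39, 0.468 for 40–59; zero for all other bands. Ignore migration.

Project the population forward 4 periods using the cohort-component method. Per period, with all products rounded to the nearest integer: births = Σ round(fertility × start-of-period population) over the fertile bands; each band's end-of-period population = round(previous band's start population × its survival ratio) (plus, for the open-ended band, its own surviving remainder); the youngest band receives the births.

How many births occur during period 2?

[period 1]
Births: 740 * 0.426 = 315, 2470 * 0.468 = 1156 → 1471
20–39: 950 * 0.964 = 916
40–59: 740 * 0.958 = 709
60–79: 2470 * 0.971 = 2398
80+: 1820 * 0.951 + 2470 * 0.489 = 1731 + 1208 = 2939
Giving 1471 / 916 / 709 / 2398 / 2939.
[period 2]
Births: 916 * 0.426 = 390, 709 * 0.468 = 332 → 722
20–39: 1471 * 0.964 = 1418
40–59: 916 * 0.958 = 878
60–79: 709 * 0.971 = 688
80+: 2398 * 0.951 + 2939 * 0.489 = 2280 + 1437 = 3717
Giving 722 / 1418 / 878 / 688 / 3717.

722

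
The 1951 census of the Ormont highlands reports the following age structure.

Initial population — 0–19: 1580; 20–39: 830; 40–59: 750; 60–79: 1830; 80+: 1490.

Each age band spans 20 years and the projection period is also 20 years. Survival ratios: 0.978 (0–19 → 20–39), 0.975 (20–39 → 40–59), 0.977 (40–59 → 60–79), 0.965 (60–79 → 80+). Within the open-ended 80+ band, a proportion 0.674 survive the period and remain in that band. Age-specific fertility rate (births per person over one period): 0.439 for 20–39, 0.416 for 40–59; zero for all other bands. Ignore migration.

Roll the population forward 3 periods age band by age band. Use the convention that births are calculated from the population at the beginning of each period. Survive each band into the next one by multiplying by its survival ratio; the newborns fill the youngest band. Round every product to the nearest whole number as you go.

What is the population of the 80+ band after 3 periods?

After projecting period 1:
Births: 830 * 0.439 = 364 ; 750 * 0.416 = 312 ⇒ total 676
20–39: 1580 * 0.978 = 1545
40–59: 830 * 0.975 = 809
60–79: 750 * 0.977 = 733
80+: 1830 * 0.965 + 1490 * 0.674 = 1766 + 1004 = 2770
Giving 676 / 1545 / 809 / 733 / 2770.
After projecting period 2:
Births: 1545 * 0.439 = 678 ; 809 * 0.416 = 337 ⇒ total 1015
20–39: 676 * 0.978 = 661
40–59: 1545 * 0.975 = 1506
60–79: 809 * 0.977 = 790
80+: 733 * 0.965 + 2770 * 0.674 = 707 + 1867 = 2574
Giving 1015 / 661 / 1506 / 790 / 2574.
After projecting period 3:
Births: 661 * 0.439 = 290 ; 1506 * 0.416 = 626 ⇒ total 916
20–39: 1015 * 0.978 = 993
40–59: 661 * 0.975 = 644
60–79: 1506 * 0.977 = 1471
80+: 790 * 0.965 + 2574 * 0.674 = 762 + 1735 = 2497
Giving 916 / 993 / 644 / 1471 / 2497.

2497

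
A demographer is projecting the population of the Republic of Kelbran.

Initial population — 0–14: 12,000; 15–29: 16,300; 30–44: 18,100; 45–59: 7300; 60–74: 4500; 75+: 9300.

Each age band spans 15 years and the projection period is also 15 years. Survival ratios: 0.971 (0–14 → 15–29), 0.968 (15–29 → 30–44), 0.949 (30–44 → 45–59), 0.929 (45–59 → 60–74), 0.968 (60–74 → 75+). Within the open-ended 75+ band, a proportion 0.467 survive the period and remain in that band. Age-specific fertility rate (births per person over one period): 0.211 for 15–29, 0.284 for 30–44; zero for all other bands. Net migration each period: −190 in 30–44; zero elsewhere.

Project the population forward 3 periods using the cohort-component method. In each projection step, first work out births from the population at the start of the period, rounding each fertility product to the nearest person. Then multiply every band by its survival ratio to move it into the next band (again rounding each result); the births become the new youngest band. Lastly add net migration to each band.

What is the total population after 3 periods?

64141

— Period 1 —
Births: 16300 * 0.211 = 3439 ; 18100 * 0.284 = 5140 — total 8579
15–29: 12000 * 0.971 = 11652
30–44: 16300 * 0.968 = 15778
45–59: 18100 * 0.949 = 17177
60–74: 7300 * 0.929 = 6782
75+: 4500 * 0.968 + 9300 * 0.467 = 4356 + 4343 = 8699
Net migration: 30–44 − 190 → 15588
→ [8579, 11652, 15588, 17177, 6782, 8699]
— Period 2 —
Births: 11652 * 0.211 = 2459 ; 15588 * 0.284 = 4427 — total 6886
15–29: 8579 * 0.971 = 8330
30–44: 11652 * 0.968 = 11279
45–59: 15588 * 0.949 = 14793
60–74: 17177 * 0.929 = 15957
75+: 6782 * 0.968 + 8699 * 0.467 = 6565 + 4062 = 10627
Net migration: 30–44 − 190 → 11089
→ [6886, 8330, 11089, 14793, 15957, 10627]
— Period 3 —
Births: 8330 * 0.211 = 1758 ; 11089 * 0.284 = 3149 — total 4907
15–29: 6886 * 0.971 = 6686
30–44: 8330 * 0.968 = 8063
45–59: 11089 * 0.949 = 10523
60–74: 14793 * 0.929 = 13743
75+: 15957 * 0.968 + 10627 * 0.467 = 15446 + 4963 = 20409
Net migration: 30–44 − 190 → 7873
→ [4907, 6686, 7873, 10523, 13743, 20409]
Total after period 3: 4907 + 6686 + 7873 + 10523 + 13743 + 20409 = 64141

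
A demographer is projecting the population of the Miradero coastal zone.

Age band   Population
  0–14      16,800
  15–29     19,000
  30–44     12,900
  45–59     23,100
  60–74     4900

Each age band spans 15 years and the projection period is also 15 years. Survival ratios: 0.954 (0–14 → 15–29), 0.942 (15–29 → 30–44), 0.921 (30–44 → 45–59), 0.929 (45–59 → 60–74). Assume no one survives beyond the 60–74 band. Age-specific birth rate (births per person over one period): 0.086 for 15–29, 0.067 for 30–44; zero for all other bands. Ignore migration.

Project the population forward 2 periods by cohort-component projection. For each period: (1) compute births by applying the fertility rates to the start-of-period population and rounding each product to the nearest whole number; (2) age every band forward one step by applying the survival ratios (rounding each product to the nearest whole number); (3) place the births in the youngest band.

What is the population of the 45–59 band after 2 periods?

16484

Call the groups 1 to 5, youngest first.
Period 1:
Births: 19000 × 0.086 = 1634, 12900 × 0.067 = 864 — total 2498
Group 2: 16800 × 0.954 = 16027
Group 3: 19000 × 0.942 = 17898
Group 4: 12900 × 0.921 = 11881
Group 5: 23100 × 0.929 = 21460
Giving 2498 / 16027 / 17898 / 11881 / 21460.
Period 2:
Births: 16027 × 0.086 = 1378, 17898 × 0.067 = 1199 — total 2577
Group 2: 2498 × 0.954 = 2383
Group 3: 16027 × 0.942 = 15097
Group 4: 17898 × 0.921 = 16484
Group 5: 11881 × 0.929 = 11037
Giving 2577 / 2383 / 15097 / 16484 / 11037.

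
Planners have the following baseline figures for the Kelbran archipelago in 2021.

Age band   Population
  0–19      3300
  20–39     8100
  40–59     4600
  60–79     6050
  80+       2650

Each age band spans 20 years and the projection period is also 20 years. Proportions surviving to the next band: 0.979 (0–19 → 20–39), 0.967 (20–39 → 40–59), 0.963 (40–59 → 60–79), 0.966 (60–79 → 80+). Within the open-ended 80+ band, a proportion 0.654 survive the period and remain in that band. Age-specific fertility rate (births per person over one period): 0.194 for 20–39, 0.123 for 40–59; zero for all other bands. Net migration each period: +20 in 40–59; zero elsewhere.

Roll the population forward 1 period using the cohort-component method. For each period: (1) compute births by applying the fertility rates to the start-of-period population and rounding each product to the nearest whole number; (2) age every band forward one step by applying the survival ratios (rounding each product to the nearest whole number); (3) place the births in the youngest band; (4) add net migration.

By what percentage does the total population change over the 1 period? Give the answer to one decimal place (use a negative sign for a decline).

2.1

Numbering the bands 1..5 from youngest to oldest:
After projecting period 1:
Births: 8100 × 0.194 = 1571 ; 4600 × 0.123 = 566 → total 2137
Band 2: 3300 × 0.979 = 3231
Band 3: 8100 × 0.967 = 7833
Band 4: 4600 × 0.963 = 4430
Band 5: 6050 × 0.966 + 2650 × 0.654 = 5844 + 1733 = 7577
Net migration: Band 3 + 20 → 7853
→ [2137, 3231, 7853, 4430, 7577]
Total: 24700 → 25228; change = 528; percentage change = 2.1%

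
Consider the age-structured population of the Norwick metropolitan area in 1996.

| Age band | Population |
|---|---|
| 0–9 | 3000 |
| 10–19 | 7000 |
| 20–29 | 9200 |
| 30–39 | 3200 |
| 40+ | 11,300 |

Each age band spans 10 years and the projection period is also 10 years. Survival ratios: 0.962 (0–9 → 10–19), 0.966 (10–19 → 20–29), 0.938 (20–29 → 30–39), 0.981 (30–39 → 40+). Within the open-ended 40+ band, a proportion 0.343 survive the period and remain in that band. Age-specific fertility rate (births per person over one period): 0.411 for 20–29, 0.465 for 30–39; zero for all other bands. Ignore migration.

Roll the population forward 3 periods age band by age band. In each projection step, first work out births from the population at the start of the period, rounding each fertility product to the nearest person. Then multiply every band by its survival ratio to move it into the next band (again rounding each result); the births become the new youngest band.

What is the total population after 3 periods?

28092

[period 1]
Births: 9200 * 0.411 = 3781, 3200 * 0.465 = 1488 → total 5269
10–19: 3000 * 0.962 = 2886
20–29: 7000 * 0.966 = 6762
30–39: 9200 * 0.938 = 8630
40+: 3200 * 0.981 + 11300 * 0.343 = 3139 + 3876 = 7015
→ [5269, 2886, 6762, 8630, 7015]
[period 2]
Births: 6762 * 0.411 = 2779, 8630 * 0.465 = 4013 → total 6792
10–19: 5269 * 0.962 = 5069
20–29: 2886 * 0.966 = 2788
30–39: 6762 * 0.938 = 6343
40+: 8630 * 0.981 + 7015 * 0.343 = 8466 + 2406 = 10872
→ [6792, 5069, 2788, 6343, 10872]
[period 3]
Births: 2788 * 0.411 = 1146, 6343 * 0.465 = 2949 → total 4095
10–19: 6792 * 0.962 = 6534
20–29: 5069 * 0.966 = 4897
30–39: 2788 * 0.938 = 2615
40+: 6343 * 0.981 + 10872 * 0.343 = 6222 + 3729 = 9951
→ [4095, 6534, 4897, 2615, 9951]
Total after period 3: 4095 + 6534 + 4897 + 2615 + 9951 = 28092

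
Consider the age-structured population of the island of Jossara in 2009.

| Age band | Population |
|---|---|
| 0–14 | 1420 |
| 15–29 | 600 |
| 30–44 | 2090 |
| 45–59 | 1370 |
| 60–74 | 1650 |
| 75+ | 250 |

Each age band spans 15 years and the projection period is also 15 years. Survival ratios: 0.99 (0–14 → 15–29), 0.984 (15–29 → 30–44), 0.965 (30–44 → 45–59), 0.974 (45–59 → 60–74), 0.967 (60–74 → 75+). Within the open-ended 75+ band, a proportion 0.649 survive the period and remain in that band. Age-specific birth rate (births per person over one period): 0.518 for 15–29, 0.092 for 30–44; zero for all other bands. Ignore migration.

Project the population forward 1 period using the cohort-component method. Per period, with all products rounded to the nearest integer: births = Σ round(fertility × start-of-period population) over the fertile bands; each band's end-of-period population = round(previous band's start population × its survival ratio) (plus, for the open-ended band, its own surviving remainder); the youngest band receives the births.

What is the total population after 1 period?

7608

Period 1.
Births: 600 * 0.518 = 311  |  2090 * 0.092 = 192 → total 503
15–29: 1420 * 0.99 = 1406
30–44: 600 * 0.984 = 590
45–59: 2090 * 0.965 = 2017
60–74: 1370 * 0.974 = 1334
75+: 1650 * 0.967 + 250 * 0.649 = 1596 + 162 = 1758
Population now: 0–14=503, 15–29=1406, 30–44=590, 45–59=2017, 60–74=1334, 75+=1758
Total after period 1: 503 + 1406 + 590 + 2017 + 1334 + 1758 = 7608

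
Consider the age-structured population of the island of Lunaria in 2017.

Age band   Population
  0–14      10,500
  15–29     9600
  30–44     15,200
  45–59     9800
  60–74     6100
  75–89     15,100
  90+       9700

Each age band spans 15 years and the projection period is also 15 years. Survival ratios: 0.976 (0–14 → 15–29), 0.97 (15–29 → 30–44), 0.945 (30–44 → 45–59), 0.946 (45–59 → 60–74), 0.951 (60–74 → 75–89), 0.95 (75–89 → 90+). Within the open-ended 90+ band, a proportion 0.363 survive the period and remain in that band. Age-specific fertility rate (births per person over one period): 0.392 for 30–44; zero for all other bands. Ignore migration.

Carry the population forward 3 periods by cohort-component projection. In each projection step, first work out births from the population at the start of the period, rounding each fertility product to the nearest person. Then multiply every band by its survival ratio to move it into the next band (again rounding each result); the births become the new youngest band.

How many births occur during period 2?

Numbering the bands 1..7 from youngest to oldest:
— Period 1 —
Births: 15200 × 0.392 = 5958
Band 2: 10500 × 0.976 = 10248
Band 3: 9600 × 0.97 = 9312
Band 4: 15200 × 0.945 = 14364
Band 5: 9800 × 0.946 = 9271
Band 6: 6100 × 0.951 = 5801
Band 7: 15100 × 0.95 + 9700 × 0.363 = 14345 + 3521 = 17866
Giving 5958 / 10248 / 9312 / 14364 / 9271 / 5801 / 17866.
— Period 2 —
Births: 9312 × 0.392 = 3650
Band 2: 5958 × 0.976 = 5815
Band 3: 10248 × 0.97 = 9941
Band 4: 9312 × 0.945 = 8800
Band 5: 14364 × 0.946 = 13588
Band 6: 9271 × 0.951 = 8817
Band 7: 5801 × 0.95 + 17866 × 0.363 = 5511 + 6485 = 11996
Giving 3650 / 5815 / 9941 / 8800 / 13588 / 8817 / 11996.

3650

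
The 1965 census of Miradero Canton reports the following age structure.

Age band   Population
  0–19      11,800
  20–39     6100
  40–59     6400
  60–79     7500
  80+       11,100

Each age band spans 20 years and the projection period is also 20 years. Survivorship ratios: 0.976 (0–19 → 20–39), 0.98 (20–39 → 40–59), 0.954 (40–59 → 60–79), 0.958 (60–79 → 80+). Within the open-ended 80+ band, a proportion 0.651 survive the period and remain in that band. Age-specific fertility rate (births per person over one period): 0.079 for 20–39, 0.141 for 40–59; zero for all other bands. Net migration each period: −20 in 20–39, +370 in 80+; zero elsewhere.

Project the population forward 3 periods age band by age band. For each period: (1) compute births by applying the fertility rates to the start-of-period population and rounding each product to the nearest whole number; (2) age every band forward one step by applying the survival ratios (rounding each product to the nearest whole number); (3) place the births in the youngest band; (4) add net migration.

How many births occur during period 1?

Call the groups 1 to 5, youngest first.
Period 1.
Births: 6100 × 0.079 = 482, 6400 × 0.141 = 902 → 1384
Group 2: 11800 × 0.976 = 11517
Group 3: 6100 × 0.98 = 5978
Group 4: 6400 × 0.954 = 6106
Group 5: 7500 × 0.958 + 11100 × 0.651 = 7185 + 7226 = 14411
Net migration: Group 2 − 20 → 11497; Group 5 + 370 → 14781
End of period: [1384, 11497, 5978, 6106, 14781]

1384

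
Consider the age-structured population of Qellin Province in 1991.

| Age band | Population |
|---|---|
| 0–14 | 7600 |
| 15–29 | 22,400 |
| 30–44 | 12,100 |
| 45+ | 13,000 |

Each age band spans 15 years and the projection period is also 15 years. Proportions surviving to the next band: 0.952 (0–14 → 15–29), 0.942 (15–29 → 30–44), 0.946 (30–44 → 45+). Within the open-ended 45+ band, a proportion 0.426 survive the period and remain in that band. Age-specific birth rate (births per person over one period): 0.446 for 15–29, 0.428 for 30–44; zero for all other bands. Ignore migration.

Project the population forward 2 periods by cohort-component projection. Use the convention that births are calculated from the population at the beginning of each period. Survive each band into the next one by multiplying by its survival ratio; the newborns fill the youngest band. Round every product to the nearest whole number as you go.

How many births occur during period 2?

Numbering the bands 1..4 from youngest to oldest:
Period 1:
Births: 22400 × 0.446 = 9990, 12100 × 0.428 = 5179 → 15169
Band 2: 7600 × 0.952 = 7235
Band 3: 22400 × 0.942 = 21101
Band 4: 12100 × 0.946 + 13000 × 0.426 = 11447 + 5538 = 16985
End of period: [15169, 7235, 21101, 16985]
Period 2:
Births: 7235 × 0.446 = 3227, 21101 × 0.428 = 9031 → 12258
Band 2: 15169 × 0.952 = 14441
Band 3: 7235 × 0.942 = 6815
Band 4: 21101 × 0.946 + 16985 × 0.426 = 19962 + 7236 = 27198
End of period: [12258, 14441, 6815, 27198]

12258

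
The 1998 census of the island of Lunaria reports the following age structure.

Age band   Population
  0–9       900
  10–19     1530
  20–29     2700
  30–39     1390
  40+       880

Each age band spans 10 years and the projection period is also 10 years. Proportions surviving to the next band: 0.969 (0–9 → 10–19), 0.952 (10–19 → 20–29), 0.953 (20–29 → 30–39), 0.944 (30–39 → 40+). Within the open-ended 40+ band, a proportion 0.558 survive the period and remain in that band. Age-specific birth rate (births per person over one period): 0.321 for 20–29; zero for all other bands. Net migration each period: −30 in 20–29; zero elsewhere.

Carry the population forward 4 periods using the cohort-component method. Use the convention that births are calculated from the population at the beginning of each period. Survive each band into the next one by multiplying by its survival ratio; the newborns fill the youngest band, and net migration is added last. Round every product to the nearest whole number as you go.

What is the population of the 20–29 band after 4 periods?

Numbering the bands 1..5 from youngest to oldest:
Period 1.
Births: 2700 × 0.321 = 867
Band 2: 900 × 0.969 = 872
Band 3: 1530 × 0.952 = 1457
Band 4: 2700 × 0.953 = 2573
Band 5: 1390 × 0.944 + 880 × 0.558 = 1312 + 491 = 1803
Net migration: Band 3 − 30 → 1427
→ [867, 872, 1427, 2573, 1803]
Period 2.
Births: 1427 × 0.321 = 458
Band 2: 867 × 0.969 = 840
Band 3: 872 × 0.952 = 830
Band 4: 1427 × 0.953 = 1360
Band 5: 2573 × 0.944 + 1803 × 0.558 = 2429 + 1006 = 3435
Net migration: Band 3 − 30 → 800
→ [458, 840, 800, 1360, 3435]
Period 3.
Births: 800 × 0.321 = 257
Band 2: 458 × 0.969 = 444
Band 3: 840 × 0.952 = 800
Band 4: 800 × 0.953 = 762
Band 5: 1360 × 0.944 + 3435 × 0.558 = 1284 + 1917 = 3201
Net migration: Band 3 − 30 → 770
→ [257, 444, 770, 762, 3201]
Period 4.
Births: 770 × 0.321 = 247
Band 2: 257 × 0.969 = 249
Band 3: 444 × 0.952 = 423
Band 4: 770 × 0.953 = 734
Band 5: 762 × 0.944 + 3201 × 0.558 = 719 + 1786 = 2505
Net migration: Band 3 − 30 → 393
→ [247, 249, 393, 734, 2505]

393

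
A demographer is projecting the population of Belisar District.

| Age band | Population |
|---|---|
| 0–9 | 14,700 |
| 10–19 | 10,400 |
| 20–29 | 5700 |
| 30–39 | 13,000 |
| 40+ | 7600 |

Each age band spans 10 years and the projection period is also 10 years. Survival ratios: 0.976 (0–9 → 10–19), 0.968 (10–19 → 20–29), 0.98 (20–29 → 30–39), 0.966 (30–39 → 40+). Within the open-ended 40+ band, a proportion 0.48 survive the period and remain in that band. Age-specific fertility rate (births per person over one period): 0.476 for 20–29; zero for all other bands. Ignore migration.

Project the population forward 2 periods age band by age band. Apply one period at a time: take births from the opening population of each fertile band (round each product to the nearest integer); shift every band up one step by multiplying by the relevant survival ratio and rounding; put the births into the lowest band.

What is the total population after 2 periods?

Period 1.
Births: 5700 * 0.476 = 2713
10–19: 14700 * 0.976 = 14347
20–29: 10400 * 0.968 = 10067
30–39: 5700 * 0.98 = 5586
40+: 13000 * 0.966 + 7600 * 0.48 = 12558 + 3648 = 16206
End of period: [2713, 14347, 10067, 5586, 16206]
Period 2.
Births: 10067 * 0.476 = 4792
10–19: 2713 * 0.976 = 2648
20–29: 14347 * 0.968 = 13888
30–39: 10067 * 0.98 = 9866
40+: 5586 * 0.966 + 16206 * 0.48 = 5396 + 7779 = 13175
End of period: [4792, 2648, 13888, 9866, 13175]
Total after period 2: 4792 + 2648 + 13888 + 9866 + 13175 = 44369

44369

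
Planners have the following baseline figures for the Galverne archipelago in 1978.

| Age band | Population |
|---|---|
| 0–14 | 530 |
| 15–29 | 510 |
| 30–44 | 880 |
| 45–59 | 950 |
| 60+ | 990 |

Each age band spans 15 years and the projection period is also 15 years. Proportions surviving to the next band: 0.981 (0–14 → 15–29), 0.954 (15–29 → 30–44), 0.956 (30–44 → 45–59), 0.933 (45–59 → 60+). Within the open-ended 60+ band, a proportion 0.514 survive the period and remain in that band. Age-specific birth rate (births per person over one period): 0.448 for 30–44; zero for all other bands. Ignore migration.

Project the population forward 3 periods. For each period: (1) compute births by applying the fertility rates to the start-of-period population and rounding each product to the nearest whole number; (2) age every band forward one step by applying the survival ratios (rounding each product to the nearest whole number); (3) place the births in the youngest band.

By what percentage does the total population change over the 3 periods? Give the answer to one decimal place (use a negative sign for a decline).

Numbering the bands 1..5 from youngest to oldest:
Period 1:
Births: 880 × 0.448 = 394
Band 2: 530 × 0.981 = 520
Band 3: 510 × 0.954 = 487
Band 4: 880 × 0.956 = 841
Band 5: 950 × 0.933 + 990 × 0.514 = 886 + 509 = 1395
Giving 394 / 520 / 487 / 841 / 1395.
Period 2:
Births: 487 × 0.448 = 218
Band 2: 394 × 0.981 = 387
Band 3: 520 × 0.954 = 496
Band 4: 487 × 0.956 = 466
Band 5: 841 × 0.933 + 1395 × 0.514 = 785 + 717 = 1502
Giving 218 / 387 / 496 / 466 / 1502.
Period 3:
Births: 496 × 0.448 = 222
Band 2: 218 × 0.981 = 214
Band 3: 387 × 0.954 = 369
Band 4: 496 × 0.956 = 474
Band 5: 466 × 0.933 + 1502 × 0.514 = 435 + 772 = 1207
Giving 222 / 214 / 369 / 474 / 1207.
Total: 3860 → 2486; change = -1374; percentage change = -35.6%

-35.6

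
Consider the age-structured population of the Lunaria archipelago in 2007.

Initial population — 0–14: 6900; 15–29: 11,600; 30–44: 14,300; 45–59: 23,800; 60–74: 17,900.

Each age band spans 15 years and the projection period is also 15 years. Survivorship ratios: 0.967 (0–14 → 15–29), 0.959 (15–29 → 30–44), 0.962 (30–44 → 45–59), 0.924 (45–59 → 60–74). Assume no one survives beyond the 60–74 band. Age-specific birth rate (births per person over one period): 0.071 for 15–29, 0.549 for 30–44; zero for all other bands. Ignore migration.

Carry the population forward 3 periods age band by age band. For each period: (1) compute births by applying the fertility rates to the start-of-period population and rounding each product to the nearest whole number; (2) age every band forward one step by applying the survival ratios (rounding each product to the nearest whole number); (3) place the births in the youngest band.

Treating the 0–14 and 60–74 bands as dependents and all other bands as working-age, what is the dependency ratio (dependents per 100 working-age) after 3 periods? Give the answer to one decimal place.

68.1

Let band 1 be 0–14 through band 5 = 60–74.
Period 1.
Births: 11600 * 0.071 = 824  |  14300 * 0.549 = 7851 → 8675
Band 2: 6900 * 0.967 = 6672
Band 3: 11600 * 0.959 = 11124
Band 4: 14300 * 0.962 = 13757
Band 5: 23800 * 0.924 = 21991
End of period: [8675, 6672, 11124, 13757, 21991]
Period 2.
Births: 6672 * 0.071 = 474  |  11124 * 0.549 = 6107 → 6581
Band 2: 8675 * 0.967 = 8389
Band 3: 6672 * 0.959 = 6398
Band 4: 11124 * 0.962 = 10701
Band 5: 13757 * 0.924 = 12711
End of period: [6581, 8389, 6398, 10701, 12711]
Period 3.
Births: 8389 * 0.071 = 596  |  6398 * 0.549 = 3513 → 4109
Band 2: 6581 * 0.967 = 6364
Band 3: 8389 * 0.959 = 8045
Band 4: 6398 * 0.962 = 6155
Band 5: 10701 * 0.924 = 9888
End of period: [4109, 6364, 8045, 6155, 9888]
Dependents (band 0–14 + band 60–74) = 4109 + 9888 = 13997; working-age = 20564; ratio = 13997/20564 × 100 = 68.1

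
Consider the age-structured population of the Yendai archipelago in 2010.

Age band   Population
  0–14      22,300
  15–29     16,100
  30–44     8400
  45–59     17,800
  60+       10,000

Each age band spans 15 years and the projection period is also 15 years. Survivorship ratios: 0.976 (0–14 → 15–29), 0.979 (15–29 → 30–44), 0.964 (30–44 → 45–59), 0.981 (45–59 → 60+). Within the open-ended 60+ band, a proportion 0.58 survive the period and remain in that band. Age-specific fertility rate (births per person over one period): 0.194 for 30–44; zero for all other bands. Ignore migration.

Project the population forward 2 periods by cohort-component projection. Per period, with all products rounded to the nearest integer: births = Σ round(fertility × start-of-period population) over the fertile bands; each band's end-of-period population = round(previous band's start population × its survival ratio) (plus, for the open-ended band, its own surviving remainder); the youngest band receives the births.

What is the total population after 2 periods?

Period 1:
Births: 8400 × 0.194 = 1630
15–29: 22300 × 0.976 = 21765
30–44: 16100 × 0.979 = 15762
45–59: 8400 × 0.964 = 8098
60+: 17800 × 0.981 + 10000 × 0.58 = 17462 + 5800 = 23262
End of period: [1630, 21765, 15762, 8098, 23262]
Period 2:
Births: 15762 × 0.194 = 3058
15–29: 1630 × 0.976 = 1591
30–44: 21765 × 0.979 = 21308
45–59: 15762 × 0.964 = 15195
60+: 8098 × 0.981 + 23262 × 0.58 = 7944 + 13492 = 21436
End of period: [3058, 1591, 21308, 15195, 21436]
Total after period 2: 3058 + 1591 + 21308 + 15195 + 21436 = 62588

62588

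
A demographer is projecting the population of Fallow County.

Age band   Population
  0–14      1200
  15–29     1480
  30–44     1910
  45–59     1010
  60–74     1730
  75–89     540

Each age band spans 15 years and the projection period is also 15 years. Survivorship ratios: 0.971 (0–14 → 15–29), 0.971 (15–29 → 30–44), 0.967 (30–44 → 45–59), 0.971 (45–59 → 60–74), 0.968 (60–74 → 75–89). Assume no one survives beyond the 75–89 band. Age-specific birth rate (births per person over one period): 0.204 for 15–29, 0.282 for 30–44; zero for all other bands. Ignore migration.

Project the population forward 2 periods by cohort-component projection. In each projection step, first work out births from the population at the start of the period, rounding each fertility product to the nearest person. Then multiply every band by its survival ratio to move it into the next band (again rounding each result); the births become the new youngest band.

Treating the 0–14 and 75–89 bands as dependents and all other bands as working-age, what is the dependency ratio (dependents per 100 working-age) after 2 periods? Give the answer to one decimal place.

31.0

Period 1:
Births: 1480 × 0.204 = 302 ; 1910 × 0.282 = 539 — total 841
15–29: 1200 × 0.971 = 1165
30–44: 1480 × 0.971 = 1437
45–59: 1910 × 0.967 = 1847
60–74: 1010 × 0.971 = 981
75–89: 1730 × 0.968 = 1675
End of period: [841, 1165, 1437, 1847, 981, 1675]
Period 2:
Births: 1165 × 0.204 = 238 ; 1437 × 0.282 = 405 — total 643
15–29: 841 × 0.971 = 817
30–44: 1165 × 0.971 = 1131
45–59: 1437 × 0.967 = 1390
60–74: 1847 × 0.971 = 1793
75–89: 981 × 0.968 = 950
End of period: [643, 817, 1131, 1390, 1793, 950]
Dependents (band 0–14 + band 75–89) = 643 + 950 = 1593; working-age = 5131; ratio = 1593/5131 × 100 = 31.0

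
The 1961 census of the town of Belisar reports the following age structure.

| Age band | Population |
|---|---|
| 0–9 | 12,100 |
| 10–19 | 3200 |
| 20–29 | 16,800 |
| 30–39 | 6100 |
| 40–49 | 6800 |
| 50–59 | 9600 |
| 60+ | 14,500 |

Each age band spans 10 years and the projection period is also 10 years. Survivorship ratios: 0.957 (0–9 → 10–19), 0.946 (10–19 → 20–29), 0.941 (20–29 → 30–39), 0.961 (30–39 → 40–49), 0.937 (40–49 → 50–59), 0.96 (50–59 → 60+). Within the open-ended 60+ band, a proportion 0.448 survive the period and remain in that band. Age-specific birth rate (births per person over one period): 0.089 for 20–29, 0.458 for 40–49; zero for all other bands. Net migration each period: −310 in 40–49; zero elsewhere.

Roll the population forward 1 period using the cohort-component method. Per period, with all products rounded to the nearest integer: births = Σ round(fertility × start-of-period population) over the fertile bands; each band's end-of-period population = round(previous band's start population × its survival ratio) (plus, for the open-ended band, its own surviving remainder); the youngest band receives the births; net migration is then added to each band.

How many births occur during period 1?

4609

Numbering the bands 1..7 from youngest to oldest:
After projecting period 1:
Births: 16800 * 0.089 = 1495 ; 6800 * 0.458 = 3114 → 4609
Band 2: 12100 * 0.957 = 11580
Band 3: 3200 * 0.946 = 3027
Band 4: 16800 * 0.941 = 15809
Band 5: 6100 * 0.961 = 5862
Band 6: 6800 * 0.937 = 6372
Band 7: 9600 * 0.96 + 14500 * 0.448 = 9216 + 6496 = 15712
Net migration: Band 5 − 310 → 5552
Population now: 0–9=4609, 10–19=11580, 20–29=3027, 30–39=15809, 40–49=5552, 50–59=6372, 60+=15712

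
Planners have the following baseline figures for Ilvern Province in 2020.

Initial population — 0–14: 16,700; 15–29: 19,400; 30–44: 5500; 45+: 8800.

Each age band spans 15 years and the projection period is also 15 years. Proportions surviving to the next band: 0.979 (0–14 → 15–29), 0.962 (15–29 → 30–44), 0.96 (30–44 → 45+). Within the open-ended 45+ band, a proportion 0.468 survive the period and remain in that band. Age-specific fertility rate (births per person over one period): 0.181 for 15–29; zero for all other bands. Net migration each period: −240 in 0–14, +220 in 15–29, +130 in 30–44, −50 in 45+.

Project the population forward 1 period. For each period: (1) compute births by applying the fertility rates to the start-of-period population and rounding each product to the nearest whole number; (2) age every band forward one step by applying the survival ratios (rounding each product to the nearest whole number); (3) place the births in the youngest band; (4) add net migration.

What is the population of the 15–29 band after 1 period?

Let group 1 be 0–14 through group 4 = 45+.
Period 1.
Births: 19400 × 0.181 = 3511
Group 2: 16700 × 0.979 = 16349
Group 3: 19400 × 0.962 = 18663
Group 4: 5500 × 0.96 + 8800 × 0.468 = 5280 + 4118 = 9398
Net migration: Group 1 − 240 → 3271; Group 2 + 220 → 16569; Group 3 + 130 → 18793; Group 4 − 50 → 9348
Giving 3271 / 16569 / 18793 / 9348.

16569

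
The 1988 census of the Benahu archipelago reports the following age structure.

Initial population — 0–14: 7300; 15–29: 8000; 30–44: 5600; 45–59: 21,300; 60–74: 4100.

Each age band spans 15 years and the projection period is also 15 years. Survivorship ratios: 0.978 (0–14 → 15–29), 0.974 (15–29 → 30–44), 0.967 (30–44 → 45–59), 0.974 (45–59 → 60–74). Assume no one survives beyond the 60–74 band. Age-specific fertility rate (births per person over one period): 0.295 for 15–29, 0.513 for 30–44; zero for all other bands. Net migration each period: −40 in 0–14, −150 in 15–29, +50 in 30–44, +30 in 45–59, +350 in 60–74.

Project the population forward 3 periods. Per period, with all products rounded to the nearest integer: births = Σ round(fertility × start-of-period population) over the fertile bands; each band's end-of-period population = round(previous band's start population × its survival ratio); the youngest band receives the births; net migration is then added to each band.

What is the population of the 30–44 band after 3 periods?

Period 1:
Births: 8000 * 0.295 = 2360 ; 5600 * 0.513 = 2873 ⇒ total 5233
15–29: 7300 * 0.978 = 7139
30–44: 8000 * 0.974 = 7792
45–59: 5600 * 0.967 = 5415
60–74: 21300 * 0.974 = 20746
Net migration: 0–14 − 40 → 5193; 15–29 − 150 → 6989; 30–44 + 50 → 7842; 45–59 + 30 → 5445; 60–74 + 350 → 21096
End of period: [5193, 6989, 7842, 5445, 21096]
Period 2:
Births: 6989 * 0.295 = 2062 ; 7842 * 0.513 = 4023 ⇒ total 6085
15–29: 5193 * 0.978 = 5079
30–44: 6989 * 0.974 = 6807
45–59: 7842 * 0.967 = 7583
60–74: 5445 * 0.974 = 5303
Net migration: 0–14 − 40 → 6045; 15–29 − 150 → 4929; 30–44 + 50 → 6857; 45–59 + 30 → 7613; 60–74 + 350 → 5653
End of period: [6045, 4929, 6857, 7613, 5653]
Period 3:
Births: 4929 * 0.295 = 1454 ; 6857 * 0.513 = 3518 ⇒ total 4972
15–29: 6045 * 0.978 = 5912
30–44: 4929 * 0.974 = 4801
45–59: 6857 * 0.967 = 6631
60–74: 7613 * 0.974 = 7415
Net migration: 0–14 − 40 → 4932; 15–29 − 150 → 5762; 30–44 + 50 → 4851; 45–59 + 30 → 6661; 60–74 + 350 → 7765
End of period: [4932, 5762, 4851, 6661, 7765]

4851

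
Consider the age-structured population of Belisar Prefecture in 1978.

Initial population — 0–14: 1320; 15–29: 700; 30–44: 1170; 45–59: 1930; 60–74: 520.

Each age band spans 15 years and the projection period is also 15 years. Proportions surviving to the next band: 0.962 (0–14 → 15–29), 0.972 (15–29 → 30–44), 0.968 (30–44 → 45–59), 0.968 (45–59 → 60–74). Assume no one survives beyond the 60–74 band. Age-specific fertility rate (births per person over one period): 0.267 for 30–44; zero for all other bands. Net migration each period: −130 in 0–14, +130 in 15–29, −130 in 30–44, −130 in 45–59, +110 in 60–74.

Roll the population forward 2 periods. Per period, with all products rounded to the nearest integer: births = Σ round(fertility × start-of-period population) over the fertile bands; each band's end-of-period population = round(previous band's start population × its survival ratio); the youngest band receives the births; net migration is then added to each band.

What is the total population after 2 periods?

After projecting period 1:
Births: 1170 × 0.267 = 312
15–29: 1320 × 0.962 = 1270
30–44: 700 × 0.972 = 680
45–59: 1170 × 0.968 = 1133
60–74: 1930 × 0.968 = 1868
Net migration: 0–14 − 130 → 182; 15–29 + 130 → 1400; 30–44 − 130 → 550; 45–59 − 130 → 1003; 60–74 + 110 → 1978
→ [182, 1400, 550, 1003, 1978]
After projecting period 2:
Births: 550 × 0.267 = 147
15–29: 182 × 0.962 = 175
30–44: 1400 × 0.972 = 1361
45–59: 550 × 0.968 = 532
60–74: 1003 × 0.968 = 971
Net migration: 0–14 − 130 → 17; 15–29 + 130 → 305; 30–44 − 130 → 1231; 45–59 − 130 → 402; 60–74 + 110 → 1081
→ [17, 305, 1231, 402, 1081]
Total after period 2: 17 + 305 + 1231 + 402 + 1081 = 3036

3036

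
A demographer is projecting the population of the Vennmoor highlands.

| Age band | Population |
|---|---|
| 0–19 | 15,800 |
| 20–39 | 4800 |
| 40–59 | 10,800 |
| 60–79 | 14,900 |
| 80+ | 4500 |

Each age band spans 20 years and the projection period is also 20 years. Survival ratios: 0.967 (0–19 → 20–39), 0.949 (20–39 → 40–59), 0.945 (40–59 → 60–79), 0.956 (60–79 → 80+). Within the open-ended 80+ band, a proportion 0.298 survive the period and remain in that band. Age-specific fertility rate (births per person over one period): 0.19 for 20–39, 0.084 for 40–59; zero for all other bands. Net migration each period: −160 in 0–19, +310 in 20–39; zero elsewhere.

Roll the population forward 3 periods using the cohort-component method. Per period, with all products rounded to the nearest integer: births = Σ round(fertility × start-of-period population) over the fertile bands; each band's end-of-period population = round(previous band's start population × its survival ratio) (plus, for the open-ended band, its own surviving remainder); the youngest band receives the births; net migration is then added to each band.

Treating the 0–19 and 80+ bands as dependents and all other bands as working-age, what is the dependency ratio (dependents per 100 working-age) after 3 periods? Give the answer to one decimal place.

Period 1:
Births: 4800 × 0.19 = 912, 10800 × 0.084 = 907 — total 1819
20–39: 15800 × 0.967 = 15279
40–59: 4800 × 0.949 = 4555
60–79: 10800 × 0.945 = 10206
80+: 14900 × 0.956 + 4500 × 0.298 = 14244 + 1341 = 15585
Net migration: 0–19 − 160 → 1659; 20–39 + 310 → 15589
Population now: 0–19=1659, 20–39=15589, 40–59=4555, 60–79=10206, 80+=15585
Period 2:
Births: 15589 × 0.19 = 2962, 4555 × 0.084 = 383 — total 3345
20–39: 1659 × 0.967 = 1604
40–59: 15589 × 0.949 = 14794
60–79: 4555 × 0.945 = 4304
80+: 10206 × 0.956 + 15585 × 0.298 = 9757 + 4644 = 14401
Net migration: 0–19 − 160 → 3185; 20–39 + 310 → 1914
Population now: 0–19=3185, 20–39=1914, 40–59=14794, 60–79=4304, 80+=14401
Period 3:
Births: 1914 × 0.19 = 364, 14794 × 0.084 = 1243 — total 1607
20–39: 3185 × 0.967 = 3080
40–59: 1914 × 0.949 = 1816
60–79: 14794 × 0.945 = 13980
80+: 4304 × 0.956 + 14401 × 0.298 = 4115 + 4291 = 8406
Net migration: 0–19 − 160 → 1447; 20–39 + 310 → 3390
Population now: 0–19=1447, 20–39=3390, 40–59=1816, 60–79=13980, 80+=8406
Dependents (band 0–19 + band 80+) = 1447 + 8406 = 9853; working-age = 19186; ratio = 9853/19186 × 100 = 51.4

51.4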